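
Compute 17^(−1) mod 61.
17^(−1) ≡ 18 (mod 61)

Apply the extended Euclidean algorithm to (61, 17), tracking rows (r, s, t) with s·61 + t·17 = r. Each division r_prev = q·r_cur + r_new produces the new row as (previous row) − q·(current row):
  row A: (61, 1, 0)   [1·61 + 0·17 = 61]
  row B: (17, 0, 1)   [0·61 + 1·17 = 17]
  61 = 3·17 + 10   → row C = row A − 3·row B = (10, 1, −3)   [check: 1·61 − 3·17 = 10]
  17 = 1·10 + 7   → row D = row B − 1·row C = (7, −1, 4)   [check: −1·61 + 4·17 = 7]
  10 = 1·7 + 3   → row E = row C − 1·row D = (3, 2, −7)   [check: 2·61 − 7·17 = 3]
  7 = 2·3 + 1   → row F = row D − 2·row E = (1, −5, 18)   [check: −5·61 + 18·17 = 1]
  3 = 3·1 + 0   → remainder 0, stop. gcd = 1 (last nonzero row F).
The gcd is 1, so 17 is invertible mod 61. The last nonzero row gives −5·61 + 18·17 = 1, so t = 18. So 17^(−1) ≡ 18 (mod 61). Verify: 17 · 18 = 306 ≡ 1 (mod 61). ✓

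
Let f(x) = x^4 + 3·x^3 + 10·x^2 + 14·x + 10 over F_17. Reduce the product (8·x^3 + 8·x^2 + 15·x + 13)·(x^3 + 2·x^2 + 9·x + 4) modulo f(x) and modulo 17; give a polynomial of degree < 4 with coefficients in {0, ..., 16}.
a · b ≡ 2·x^2 + 8·x + 9 (mod f(x))

Multiply as integer polynomials: a · b = 8·x^6 + 24·x^5 + 103·x^4 + 147·x^3 + 193·x^2 + 177·x + 52. Reducing coefficients mod 17: a · b ≡ 8·x^6 + 7·x^5 + x^4 + 11·x^3 + 6·x^2 + 7·x + 1. Now divide by f(x) = x^4 + 3·x^3 + 10·x^2 + 14·x + 10 in F_17[x], eliminating the leading term at each step:
  leading term 8·x^6: subtract (8·x^2)·f(x) = 8·x^6 + 7·x^5 + 12·x^4 + 10·x^3 + 12·x^2, leaving 6·x^4 + x^3 + 11·x^2 + 7·x + 1 (coefficients mod 17)
  leading term 6·x^4: subtract (6)·f(x) = 6·x^4 + x^3 + 9·x^2 + 16·x + 9, leaving 2·x^2 + 8·x + 9 (coefficients mod 17)
The degree is now < 4, so this is the remainder. Hence a · b ≡ 2·x^2 + 8·x + 9 in F_17[x]/(f).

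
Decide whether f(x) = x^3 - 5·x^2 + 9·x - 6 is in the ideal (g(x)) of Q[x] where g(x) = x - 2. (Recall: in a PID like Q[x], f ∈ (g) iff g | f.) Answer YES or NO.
YES

In Q[x] the ideal (g) consists of all multiples of g, so f ∈ (g) iff g | f, i.e. iff the remainder of f on division by g is 0. Divide f by g (g is monic, so eliminate the leading term of the running remainder at each step):
  leading term x^3: subtract (x^2)·g(x) = x^3 - 2·x^2, leaving -3·x^2 + 9·x - 6
  leading term -3·x^2: subtract (-3·x)·g(x) = -3·x^2 + 6·x, leaving 3·x - 6
  leading term 3·x: subtract (3)·g(x) = 3·x - 6, leaving 0
The remainder is 0, so f(x) = g(x) · h(x) with h(x) = x^2 - 3·x + 3. Hence g | f, i.e. f ∈ (g).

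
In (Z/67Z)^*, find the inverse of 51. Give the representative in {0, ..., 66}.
51^(−1) ≡ 46 (mod 67)

Apply the extended Euclidean algorithm to (67, 51), tracking rows (r, s, t) with s·67 + t·51 = r. Each division r_prev = q·r_cur + r_new produces the new row as (previous row) − q·(current row):
  row A: (67, 1, 0)   [1·67 + 0·51 = 67]
  row B: (51, 0, 1)   [0·67 + 1·51 = 51]
  67 = 1·51 + 16   → row C = row A − 1·row B = (16, 1, −1)   [check: 1·67 − 1·51 = 16]
  51 = 3·16 + 3   → row D = row B − 3·row C = (3, −3, 4)   [check: −3·67 + 4·51 = 3]
  16 = 5·3 + 1   → row E = row C − 5·row D = (1, 16, −21)   [check: 16·67 − 21·51 = 1]
  3 = 3·1 + 0   → remainder 0, stop. gcd = 1 (last nonzero row E).
The gcd is 1, so 51 is invertible mod 67. The last nonzero row gives 16·67 − 21·51 = 1, so t = −21. So 51^(−1) ≡ −21 ≡ 46 (mod 67). Verify: 51 · 46 = 2346 ≡ 1 (mod 67). ✓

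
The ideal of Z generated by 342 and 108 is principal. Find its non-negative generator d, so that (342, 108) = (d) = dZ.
In the PID Z, (a, b) is generated by gcd(a, b). Compute gcd(342, 108) with the extended Euclidean algorithm, tracking rows (r, s, t) with s·342 + t·108 = r:
  row A: (342, 1, 0)   [1·342 + 0·108 = 342]
  row B: (108, 0, 1)   [0·342 + 1·108 = 108]
  342 = 3·108 + 18   → row C = row A − 3·row B = (18, 1, −3)   [check: 1·342 − 3·108 = 18]
  108 = 6·18 + 0   → remainder 0, stop. gcd = 18 (last nonzero row C).
So gcd(342, 108) = 18, with Bézout identity 1·342 − 3·108 = 18. Containment (⊇): the Bézout identity exhibits 18 as an element of (342, 108), giving (18) ⊆ (342, 108). Containment (⊆): since 18 | 342 and 18 | 108 (342 = 18·19, 108 = 18·6), every Z-linear combination of 342 and 108 is divisible by 18, so (342, 108) ⊆ (18). Therefore (342, 108) = (18), d = 18.

Final answer: (342, 108) = (18); d = 18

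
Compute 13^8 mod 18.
Use repeated squaring. Binary(8) = 1000. Walk through the bits of the exponent 8 left-to-right: at each bit after the leading one, square the running value, then multiply by 13 if the bit is 1 (always reducing mod 18):
  bit 1 = 1 (leading): start with 13.
  bit 2 = 0: square 13^2 = 169 ≡ 7 (mod 18).
  bit 3 = 0: square 7^2 = 49 ≡ 13 (mod 18).
  bit 4 = 0: square 13^2 = 169 ≡ 7 (mod 18).
Final value: 13^8 ≡ 7 (mod 18).

Final answer: 7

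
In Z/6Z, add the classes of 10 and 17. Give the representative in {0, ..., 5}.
3

Reduce the summands first: 10 ≡ 4, 17 ≡ 5 (mod 6), so 10 + 17 ≡ 4 + 5 (mod 6). 4 + 5 = 9; 9 = 1·6 + 3, so (10 + 17) mod 6 = 3.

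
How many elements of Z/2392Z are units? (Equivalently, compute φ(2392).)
Z/2392Z has φ(2392) = 1056 units

An element a ∈ Z/2392Z is a unit iff gcd(a, 2392) = 1, so the number of units is φ(2392). φ is multiplicative, with φ(p^e) = p^e − p^(e−1). Factorise 2392 = 2^3 · 13 · 23. Then
  φ(2392) = (2^3 − 2^2) · (13 − 1) · (23 − 1) = 4 · 12 · 22 = 1056.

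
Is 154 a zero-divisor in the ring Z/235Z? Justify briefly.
NO

gcd(154, 235) = 1, so 154 is a unit in Z/235Z (it has a multiplicative inverse). A unit cannot be a zero-divisor: if 154·b ≡ 0 then multiplying both sides by 154^(−1) gives b ≡ 0. So 154 is not a zero-divisor.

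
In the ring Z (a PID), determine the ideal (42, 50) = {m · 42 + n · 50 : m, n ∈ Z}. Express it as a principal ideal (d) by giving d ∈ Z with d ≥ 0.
In the PID Z, (a, b) is generated by gcd(a, b). Compute gcd(50, 42) with the extended Euclidean algorithm, tracking rows (r, s, t) with s·50 + t·42 = r:
  row A: (50, 1, 0)   [1·50 + 0·42 = 50]
  row B: (42, 0, 1)   [0·50 + 1·42 = 42]
  50 = 1·42 + 8   → row C = row A − 1·row B = (8, 1, −1)   [check: 1·50 − 1·42 = 8]
  42 = 5·8 + 2   → row D = row B − 5·row C = (2, −5, 6)   [check: −5·50 + 6·42 = 2]
  8 = 4·2 + 0   → remainder 0, stop. gcd = 2 (last nonzero row D).
So gcd(42, 50) = 2, with Bézout identity −5·50 + 6·42 = 2. Containment (⊇): the Bézout identity exhibits 2 as an element of (42, 50), giving (2) ⊆ (42, 50). Containment (⊆): since 2 | 42 and 2 | 50 (42 = 2·21, 50 = 2·25), every Z-linear combination of 42 and 50 is divisible by 2, so (42, 50) ⊆ (2). Therefore (42, 50) = (2), d = 2.

Final answer: (42, 50) = (2); d = 2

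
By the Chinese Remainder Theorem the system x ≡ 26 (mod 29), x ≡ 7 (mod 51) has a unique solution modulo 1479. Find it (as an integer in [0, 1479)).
x ≡ 925 (mod 1479); the representative in [0, 1479) is 925

The moduli 29, 51 are pairwise coprime, so by the CRT there is a unique solution mod 29·51 = 1479.
Solve by successive substitution. Start with x ≡ 26 (mod 29).
  Combine with x ≡ 7 (mod 51): write x = 26 + 29·t and require 26 + 29·t ≡ 7 (mod 51), i.e. 29·t ≡ 7 − 26 ≡ 32 (mod 51). Since 29^(−1) ≡ 44 (mod 51), t ≡ 44·32 ≡ 31 (mod 51). So x ≡ 26 + 29·31 = 925 (mod 1479).
Unique solution in [0, 1479): x = 925.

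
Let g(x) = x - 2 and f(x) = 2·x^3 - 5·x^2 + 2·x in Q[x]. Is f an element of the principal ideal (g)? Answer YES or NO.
In Q[x] the ideal (g) consists of all multiples of g, so f ∈ (g) iff g | f, i.e. iff the remainder of f on division by g is 0. Divide f by g (g is monic, so eliminate the leading term of the running remainder at each step):
  leading term 2·x^3: subtract (2·x^2)·g(x) = 2·x^3 - 4·x^2, leaving -x^2 + 2·x
  leading term -x^2: subtract (-x)·g(x) = -x^2 + 2·x, leaving 0
The remainder is 0, so f(x) = g(x) · h(x) with h(x) = 2·x^2 - x. Hence g | f, i.e. f ∈ (g).

Final answer: YES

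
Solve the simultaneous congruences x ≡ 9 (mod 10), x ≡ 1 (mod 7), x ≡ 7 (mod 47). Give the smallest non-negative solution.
The moduli 10, 7, 47 are pairwise coprime, so by the CRT there is a unique solution mod 10·7·47 = 3290.
Solve by successive substitution. Start with x ≡ 9 (mod 10).
  Combine with x ≡ 1 (mod 7): write x = 9 + 10·t and require 9 + 10·t ≡ 1 (mod 7), i.e. 10·t ≡ 1 − 9 ≡ 6 (mod 7). Since 10^(−1) ≡ 5 (mod 7) (10 ≡ 3 (mod 7)), t ≡ 5·6 ≡ 2 (mod 7). So x ≡ 9 + 10·2 = 29 (mod 70).
  Combine with x ≡ 7 (mod 47): write x = 29 + 70·t and require 29 + 70·t ≡ 7 (mod 47), i.e. 70·t ≡ 7 − 29 ≡ 25 (mod 47). Since 70^(−1) ≡ 45 (mod 47) (70 ≡ 23 (mod 47)), t ≡ 45·25 ≡ 44 (mod 47). So x ≡ 29 + 70·44 = 3109 (mod 3290).
Unique solution in [0, 3290): x = 3109.

Final answer: x ≡ 3109 (mod 3290); the representative in [0, 3290) is 3109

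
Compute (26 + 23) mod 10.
9

Reduce the summands first: 26 ≡ 6, 23 ≡ 3 (mod 10), so 26 + 23 ≡ 6 + 3 (mod 10). 6 + 3 = 9; 9 = 0·10 + 9, so (26 + 23) mod 10 = 9.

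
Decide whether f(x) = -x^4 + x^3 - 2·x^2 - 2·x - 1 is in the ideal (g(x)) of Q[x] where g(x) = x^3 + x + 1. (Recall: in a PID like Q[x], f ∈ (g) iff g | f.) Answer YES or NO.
NO

In Q[x] the ideal (g) consists of all multiples of g, so f ∈ (g) iff g | f, i.e. iff the remainder of f on division by g is 0. Divide f by g (g is monic, so eliminate the leading term of the running remainder at each step):
  leading term -x^4: subtract (-x)·g(x) = -x^4 - x^2 - x, leaving x^3 - x^2 - x - 1
  leading term x^3: subtract (1)·g(x) = x^3 + x + 1, leaving -x^2 - 2·x - 2
The remainder r(x) = -x^2 - 2·x - 2 ≠ 0 (and deg r < deg g), so g ∤ f, i.e. f ∉ (g).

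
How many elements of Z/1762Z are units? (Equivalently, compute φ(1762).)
Z/1762Z has φ(1762) = 880 units

An element a ∈ Z/1762Z is a unit iff gcd(a, 1762) = 1, so the number of units is φ(1762). φ is multiplicative, with φ(p^e) = p^e − p^(e−1). Factorise 1762 = 2 · 881. Then
  φ(1762) = (2 − 1) · (881 − 1) = 1 · 880 = 880.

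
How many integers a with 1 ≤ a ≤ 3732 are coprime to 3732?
The number of a ∈ {1, ..., 3732} with gcd(a, 3732) = 1 is by definition Euler's totient φ(3732). φ is multiplicative, with φ(p^e) = p^e − p^(e−1). Factorise 3732 = 2^2 · 3 · 311. Then
  φ(3732) = (2^2 − 2^1) · (3 − 1) · (311 − 1) = 2 · 2 · 310 = 1240.
So there are 1240 such integers.

Final answer: 1240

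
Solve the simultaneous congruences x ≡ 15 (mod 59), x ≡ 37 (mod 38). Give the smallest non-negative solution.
x ≡ 1785 (mod 2242); the representative in [0, 2242) is 1785

The moduli 59, 38 are pairwise coprime, so by the CRT there is a unique solution mod 59·38 = 2242.
Solve by successive substitution. Start with x ≡ 15 (mod 59).
  Combine with x ≡ 37 (mod 38): write x = 15 + 59·t and require 15 + 59·t ≡ 37 (mod 38), i.e. 59·t ≡ 37 − 15 ≡ 22 (mod 38). Since 59^(−1) ≡ 29 (mod 38) (59 ≡ 21 (mod 38)), t ≡ 29·22 ≡ 30 (mod 38). So x ≡ 15 + 59·30 = 1785 (mod 2242).
Unique solution in [0, 2242): x = 1785.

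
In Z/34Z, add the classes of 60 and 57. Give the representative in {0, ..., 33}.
15

Reduce the summands first: 60 ≡ 26, 57 ≡ 23 (mod 34), so 60 + 57 ≡ 26 + 23 (mod 34). 26 + 23 = 49; 49 = 1·34 + 15, so (60 + 57) mod 34 = 15.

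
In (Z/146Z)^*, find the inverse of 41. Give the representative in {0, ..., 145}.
Apply the extended Euclidean algorithm to (146, 41), tracking rows (r, s, t) with s·146 + t·41 = r. Each division r_prev = q·r_cur + r_new produces the new row as (previous row) − q·(current row):
  row A: (146, 1, 0)   [1·146 + 0·41 = 146]
  row B: (41, 0, 1)   [0·146 + 1·41 = 41]
  146 = 3·41 + 23   → row C = row A − 3·row B = (23, 1, −3)   [check: 1·146 − 3·41 = 23]
  41 = 1·23 + 18   → row D = row B − 1·row C = (18, −1, 4)   [check: −1·146 + 4·41 = 18]
  23 = 1·18 + 5   → row E = row C − 1·row D = (5, 2, −7)   [check: 2·146 − 7·41 = 5]
  18 = 3·5 + 3   → row F = row D − 3·row E = (3, −7, 25)   [check: −7·146 + 25·41 = 3]
  5 = 1·3 + 2   → row G = row E − 1·row F = (2, 9, −32)   [check: 9·146 − 32·41 = 2]
  3 = 1·2 + 1   → row H = row F − 1·row G = (1, −16, 57)   [check: −16·146 + 57·41 = 1]
  2 = 2·1 + 0   → remainder 0, stop. gcd = 1 (last nonzero row H).
The gcd is 1, so 41 is invertible mod 146. The last nonzero row gives −16·146 + 57·41 = 1, so t = 57. So 41^(−1) ≡ 57 (mod 146). Verify: 41 · 57 = 2337 ≡ 1 (mod 146). ✓

Final answer: 41^(−1) ≡ 57 (mod 146)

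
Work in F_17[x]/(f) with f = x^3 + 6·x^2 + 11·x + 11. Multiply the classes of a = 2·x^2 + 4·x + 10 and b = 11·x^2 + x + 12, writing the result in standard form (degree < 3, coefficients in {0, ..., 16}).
a · b ≡ 4·x^2 + 14·x + 12 (mod f(x))

Multiply as integer polynomials: a · b = 22·x^4 + 46·x^3 + 138·x^2 + 58·x + 120. Reducing coefficients mod 17: a · b ≡ 5·x^4 + 12·x^3 + 2·x^2 + 7·x + 1. Now divide by f(x) = x^3 + 6·x^2 + 11·x + 11 in F_17[x], eliminating the leading term at each step:
  leading term 5·x^4: subtract (5·x)·f(x) = 5·x^4 + 13·x^3 + 4·x^2 + 4·x, leaving 16·x^3 + 15·x^2 + 3·x + 1 (coefficients mod 17)
  leading term 16·x^3: subtract (16)·f(x) = 16·x^3 + 11·x^2 + 6·x + 6, leaving 4·x^2 + 14·x + 12 (coefficients mod 17)
The degree is now < 3, so this is the remainder. Hence a · b ≡ 4·x^2 + 14·x + 12 in F_17[x]/(f).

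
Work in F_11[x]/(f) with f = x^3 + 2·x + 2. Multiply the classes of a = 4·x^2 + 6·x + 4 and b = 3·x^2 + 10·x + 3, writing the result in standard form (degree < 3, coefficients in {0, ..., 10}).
Multiply as integer polynomials: a · b = 12·x^4 + 58·x^3 + 84·x^2 + 58·x + 12. Reducing coefficients mod 11: a · b ≡ x^4 + 3·x^3 + 7·x^2 + 3·x + 1. Now divide by f(x) = x^3 + 2·x + 2 in F_11[x], eliminating the leading term at each step:
  leading term x^4: subtract (x)·f(x) = x^4 + 2·x^2 + 2·x, leaving 3·x^3 + 5·x^2 + x + 1 (coefficients mod 11)
  leading term 3·x^3: subtract (3)·f(x) = 3·x^3 + 6·x + 6, leaving 5·x^2 + 6·x + 6 (coefficients mod 11)
The degree is now < 3, so this is the remainder. Hence a · b ≡ 5·x^2 + 6·x + 6 in F_11[x]/(f).

Final answer: a · b ≡ 5·x^2 + 6·x + 6 (mod f(x))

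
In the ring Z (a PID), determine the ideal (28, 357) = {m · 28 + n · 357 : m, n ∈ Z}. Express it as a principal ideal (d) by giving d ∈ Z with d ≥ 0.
In the PID Z, (a, b) is generated by gcd(a, b). Compute gcd(357, 28) with the extended Euclidean algorithm, tracking rows (r, s, t) with s·357 + t·28 = r:
  row A: (357, 1, 0)   [1·357 + 0·28 = 357]
  row B: (28, 0, 1)   [0·357 + 1·28 = 28]
  357 = 12·28 + 21   → row C = row A − 12·row B = (21, 1, −12)   [check: 1·357 − 12·28 = 21]
  28 = 1·21 + 7   → row D = row B − 1·row C = (7, −1, 13)   [check: −1·357 + 13·28 = 7]
  21 = 3·7 + 0   → remainder 0, stop. gcd = 7 (last nonzero row D).
So gcd(28, 357) = 7, with Bézout identity −1·357 + 13·28 = 7. Containment (⊇): the Bézout identity exhibits 7 as an element of (28, 357), giving (7) ⊆ (28, 357). Containment (⊆): since 7 | 28 and 7 | 357 (28 = 7·4, 357 = 7·51), every Z-linear combination of 28 and 357 is divisible by 7, so (28, 357) ⊆ (7). Therefore (28, 357) = (7), d = 7.

Final answer: (28, 357) = (7); d = 7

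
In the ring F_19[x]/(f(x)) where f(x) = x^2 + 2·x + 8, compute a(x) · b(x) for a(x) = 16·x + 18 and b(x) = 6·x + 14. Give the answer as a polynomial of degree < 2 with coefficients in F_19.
a · b ≡ 7·x + 16 (mod f(x))

Multiply as integer polynomials: a · b = 96·x^2 + 332·x + 252. Reducing coefficients mod 19: a · b ≡ x^2 + 9·x + 5. Now divide by f(x) = x^2 + 2·x + 8 in F_19[x], eliminating the leading term at each step:
  leading term x^2: subtract (1)·f(x) = x^2 + 2·x + 8, leaving 7·x + 16 (coefficients mod 19)
The degree is now < 2, so this is the remainder. Hence a · b ≡ 7·x + 16 in F_19[x]/(f).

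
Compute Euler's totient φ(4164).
φ is multiplicative, with φ(p^e) = p^e − p^(e−1). Factorise 4164 = 2^2 · 3 · 347. Then
  φ(4164) = (2^2 − 2^1) · (3 − 1) · (347 − 1) = 2 · 2 · 346 = 1384.

Final answer: φ(4164) = 1384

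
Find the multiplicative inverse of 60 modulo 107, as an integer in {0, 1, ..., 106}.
Apply the extended Euclidean algorithm to (107, 60), tracking rows (r, s, t) with s·107 + t·60 = r. Each division r_prev = q·r_cur + r_new produces the new row as (previous row) − q·(current row):
  row A: (107, 1, 0)   [1·107 + 0·60 = 107]
  row B: (60, 0, 1)   [0·107 + 1·60 = 60]
  107 = 1·60 + 47   → row C = row A − 1·row B = (47, 1, −1)   [check: 1·107 − 1·60 = 47]
  60 = 1·47 + 13   → row D = row B − 1·row C = (13, −1, 2)   [check: −1·107 + 2·60 = 13]
  47 = 3·13 + 8   → row E = row C − 3·row D = (8, 4, −7)   [check: 4·107 − 7·60 = 8]
  13 = 1·8 + 5   → row F = row D − 1·row E = (5, −5, 9)   [check: −5·107 + 9·60 = 5]
  8 = 1·5 + 3   → row G = row E − 1·row F = (3, 9, −16)   [check: 9·107 − 16·60 = 3]
  5 = 1·3 + 2   → row H = row F − 1·row G = (2, −14, 25)   [check: −14·107 + 25·60 = 2]
  3 = 1·2 + 1   → row I = row G − 1·row H = (1, 23, −41)   [check: 23·107 − 41·60 = 1]
  2 = 2·1 + 0   → remainder 0, stop. gcd = 1 (last nonzero row I).
The gcd is 1, so 60 is invertible mod 107. The last nonzero row gives 23·107 − 41·60 = 1, so t = −41. So 60^(−1) ≡ −41 ≡ 66 (mod 107). Verify: 60 · 66 = 3960 ≡ 1 (mod 107). ✓

Final answer: 60^(−1) ≡ 66 (mod 107)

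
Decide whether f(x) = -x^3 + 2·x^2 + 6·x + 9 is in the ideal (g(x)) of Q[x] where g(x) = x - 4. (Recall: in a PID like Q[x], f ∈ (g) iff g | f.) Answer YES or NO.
In Q[x] the ideal (g) consists of all multiples of g, so f ∈ (g) iff g | f, i.e. iff the remainder of f on division by g is 0. Divide f by g (g is monic, so eliminate the leading term of the running remainder at each step):
  leading term -x^3: subtract (-x^2)·g(x) = -x^3 + 4·x^2, leaving -2·x^2 + 6·x + 9
  leading term -2·x^2: subtract (-2·x)·g(x) = -2·x^2 + 8·x, leaving 9 - 2·x
  leading term -2·x: subtract (-2)·g(x) = 8 - 2·x, leaving 1
The remainder r(x) = 1 ≠ 0 (and deg r < deg g), so g ∤ f, i.e. f ∉ (g).

Final answer: NO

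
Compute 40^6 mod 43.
Use repeated squaring. Binary(6) = 110. Walk through the bits of the exponent 6 left-to-right: at each bit after the leading one, square the running value, then multiply by 40 if the bit is 1 (always reducing mod 43):
  bit 1 = 1 (leading): start with 40.
  bit 2 = 1: square 40^2 = 1600 ≡ 9; bit is 1, so multiply 9·40 = 360 ≡ 16 (mod 43).
  bit 3 = 0: square 16^2 = 256 ≡ 41 (mod 43).
Final value: 40^6 ≡ 41 (mod 43).

Final answer: 41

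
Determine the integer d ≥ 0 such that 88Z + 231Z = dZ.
In the PID Z, (a, b) is generated by gcd(a, b). Compute gcd(231, 88) with the extended Euclidean algorithm, tracking rows (r, s, t) with s·231 + t·88 = r:
  row A: (231, 1, 0)   [1·231 + 0·88 = 231]
  row B: (88, 0, 1)   [0·231 + 1·88 = 88]
  231 = 2·88 + 55   → row C = row A − 2·row B = (55, 1, −2)   [check: 1·231 − 2·88 = 55]
  88 = 1·55 + 33   → row D = row B − 1·row C = (33, −1, 3)   [check: −1·231 + 3·88 = 33]
  55 = 1·33 + 22   → row E = row C − 1·row D = (22, 2, −5)   [check: 2·231 − 5·88 = 22]
  33 = 1·22 + 11   → row F = row D − 1·row E = (11, −3, 8)   [check: −3·231 + 8·88 = 11]
  22 = 2·11 + 0   → remainder 0, stop. gcd = 11 (last nonzero row F).
So gcd(88, 231) = 11, with Bézout identity −3·231 + 8·88 = 11. Containment (⊇): the Bézout identity exhibits 11 as an element of (88, 231), giving (11) ⊆ (88, 231). Containment (⊆): since 11 | 88 and 11 | 231 (88 = 11·8, 231 = 11·21), every Z-linear combination of 88 and 231 is divisible by 11, so (88, 231) ⊆ (11). Therefore (88, 231) = (11), d = 11.

Final answer: (88, 231) = (11); d = 11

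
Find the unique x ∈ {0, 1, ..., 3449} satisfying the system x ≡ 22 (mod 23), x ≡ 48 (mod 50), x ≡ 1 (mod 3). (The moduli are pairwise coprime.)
The moduli 23, 50, 3 are pairwise coprime, so by the CRT there is a unique solution mod 23·50·3 = 3450.
Solve by successive substitution. Start with x ≡ 22 (mod 23).
  Combine with x ≡ 48 (mod 50): write x = 22 + 23·t and require 22 + 23·t ≡ 48 (mod 50), i.e. 23·t ≡ 48 − 22 ≡ 26 (mod 50). Since 23^(−1) ≡ 37 (mod 50), t ≡ 37·26 ≡ 12 (mod 50). So x ≡ 22 + 23·12 = 298 (mod 1150).
  Combine with x ≡ 1 (mod 3): write x = 298 + 1150·t and require 298 + 1150·t ≡ 1 (mod 3), i.e. 1150·t ≡ 1 − 298 ≡ 0 (mod 3). Since 1150^(−1) ≡ 1 (mod 3) (1150 ≡ 1 (mod 3)), t ≡ 1·0 ≡ 0 (mod 3). So x ≡ 298 + 1150·0 = 298 (mod 3450).
Unique solution in [0, 3450): x = 298.

Final answer: x ≡ 298 (mod 3450); the representative in [0, 3450) is 298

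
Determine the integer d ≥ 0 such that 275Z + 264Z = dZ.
In the PID Z, (a, b) is generated by gcd(a, b). Compute gcd(275, 264) with the extended Euclidean algorithm, tracking rows (r, s, t) with s·275 + t·264 = r:
  row A: (275, 1, 0)   [1·275 + 0·264 = 275]
  row B: (264, 0, 1)   [0·275 + 1·264 = 264]
  275 = 1·264 + 11   → row C = row A − 1·row B = (11, 1, −1)   [check: 1·275 − 1·264 = 11]
  264 = 24·11 + 0   → remainder 0, stop. gcd = 11 (last nonzero row C).
So gcd(275, 264) = 11, with Bézout identity 1·275 − 1·264 = 11. Containment (⊇): the Bézout identity exhibits 11 as an element of (275, 264), giving (11) ⊆ (275, 264). Containment (⊆): since 11 | 275 and 11 | 264 (275 = 11·25, 264 = 11·24), every Z-linear combination of 275 and 264 is divisible by 11, so (275, 264) ⊆ (11). Therefore (275, 264) = (11), d = 11.

Final answer: (275, 264) = (11); d = 11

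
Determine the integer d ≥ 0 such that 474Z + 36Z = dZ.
In the PID Z, (a, b) is generated by gcd(a, b). Compute gcd(474, 36) with the extended Euclidean algorithm, tracking rows (r, s, t) with s·474 + t·36 = r:
  row A: (474, 1, 0)   [1·474 + 0·36 = 474]
  row B: (36, 0, 1)   [0·474 + 1·36 = 36]
  474 = 13·36 + 6   → row C = row A − 13·row B = (6, 1, −13)   [check: 1·474 − 13·36 = 6]
  36 = 6·6 + 0   → remainder 0, stop. gcd = 6 (last nonzero row C).
So gcd(474, 36) = 6, with Bézout identity 1·474 − 13·36 = 6. Containment (⊇): the Bézout identity exhibits 6 as an element of (474, 36), giving (6) ⊆ (474, 36). Containment (⊆): since 6 | 474 and 6 | 36 (474 = 6·79, 36 = 6·6), every Z-linear combination of 474 and 36 is divisible by 6, so (474, 36) ⊆ (6). Therefore (474, 36) = (6), d = 6.

Final answer: (474, 36) = (6); d = 6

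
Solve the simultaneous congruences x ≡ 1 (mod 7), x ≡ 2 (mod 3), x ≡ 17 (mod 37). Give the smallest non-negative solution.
The moduli 7, 3, 37 are pairwise coprime, so by the CRT there is a unique solution mod 7·3·37 = 777.
Solve by successive substitution. Start with x ≡ 1 (mod 7).
  Combine with x ≡ 2 (mod 3): write x = 1 + 7·t and require 1 + 7·t ≡ 2 (mod 3), i.e. 7·t ≡ 2 − 1 ≡ 1 (mod 3). Since 7^(−1) ≡ 1 (mod 3) (7 ≡ 1 (mod 3)), t ≡ 1·1 ≡ 1 (mod 3). So x ≡ 1 + 7·1 = 8 (mod 21).
  Combine with x ≡ 17 (mod 37): write x = 8 + 21·t and require 8 + 21·t ≡ 17 (mod 37), i.e. 21·t ≡ 17 − 8 ≡ 9 (mod 37). Since 21^(−1) ≡ 30 (mod 37), t ≡ 30·9 ≡ 11 (mod 37). So x ≡ 8 + 21·11 = 239 (mod 777).
Unique solution in [0, 777): x = 239.

Final answer: x ≡ 239 (mod 777); the representative in [0, 777) is 239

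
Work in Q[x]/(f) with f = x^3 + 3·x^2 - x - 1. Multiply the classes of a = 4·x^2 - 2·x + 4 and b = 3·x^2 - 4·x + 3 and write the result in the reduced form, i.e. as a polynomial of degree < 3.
a · b ≡ 218·x^2 - 68·x - 46 (mod f(x))

First multiply in Q[x] without reducing: a · b = 12·x^4 - 22·x^3 + 32·x^2 - 22·x + 12. Now divide by f(x) = x^3 + 3·x^2 - x - 1, eliminating the leading term at each step:
  leading term 12·x^4: subtract (12·x)·f(x) = 12·x^4 + 36·x^3 - 12·x^2 - 12·x, leaving -58·x^3 + 44·x^2 - 10·x + 12
  leading term -58·x^3: subtract (-58)·f(x) = -58·x^3 - 174·x^2 + 58·x + 58, leaving 218·x^2 - 68·x - 46
The degree is now < 3, so this is the remainder. Hence a · b ≡ 218·x^2 - 68·x - 46 in Q[x]/(f).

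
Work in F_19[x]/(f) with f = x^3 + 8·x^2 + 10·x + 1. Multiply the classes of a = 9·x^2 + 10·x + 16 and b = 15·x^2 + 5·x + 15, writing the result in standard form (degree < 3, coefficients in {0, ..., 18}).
a · b ≡ 18·x^2 + 15·x + 4 (mod f(x))

Multiply as integer polynomials: a · b = 135·x^4 + 195·x^3 + 425·x^2 + 230·x + 240. Reducing coefficients mod 19: a · b ≡ 2·x^4 + 5·x^3 + 7·x^2 + 2·x + 12. Now divide by f(x) = x^3 + 8·x^2 + 10·x + 1 in F_19[x], eliminating the leading term at each step:
  leading term 2·x^4: subtract (2·x)·f(x) = 2·x^4 + 16·x^3 + x^2 + 2·x, leaving 8·x^3 + 6·x^2 + 12 (coefficients mod 19)
  leading term 8·x^3: subtract (8)·f(x) = 8·x^3 + 7·x^2 + 4·x + 8, leaving 18·x^2 + 15·x + 4 (coefficients mod 19)
The degree is now < 3, so this is the remainder. Hence a · b ≡ 18·x^2 + 15·x + 4 in F_19[x]/(f).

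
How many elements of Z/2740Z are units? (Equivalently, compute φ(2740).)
An element a ∈ Z/2740Z is a unit iff gcd(a, 2740) = 1, so the number of units is φ(2740). φ is multiplicative, with φ(p^e) = p^e − p^(e−1). Factorise 2740 = 2^2 · 5 · 137. Then
  φ(2740) = (2^2 − 2^1) · (5 − 1) · (137 − 1) = 2 · 4 · 136 = 1088.

Final answer: Z/2740Z has φ(2740) = 1088 units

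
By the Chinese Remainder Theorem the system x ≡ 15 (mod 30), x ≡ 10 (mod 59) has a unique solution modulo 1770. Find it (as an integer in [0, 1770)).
The moduli 30, 59 are pairwise coprime, so by the CRT there is a unique solution mod 30·59 = 1770.
Solve by successive substitution. Start with x ≡ 15 (mod 30).
  Combine with x ≡ 10 (mod 59): write x = 15 + 30·t and require 15 + 30·t ≡ 10 (mod 59), i.e. 30·t ≡ 10 − 15 ≡ 54 (mod 59). Since 30^(−1) ≡ 2 (mod 59), t ≡ 2·54 ≡ 49 (mod 59). So x ≡ 15 + 30·49 = 1485 (mod 1770).
Unique solution in [0, 1770): x = 1485.

Final answer: x ≡ 1485 (mod 1770); the representative in [0, 1770) is 1485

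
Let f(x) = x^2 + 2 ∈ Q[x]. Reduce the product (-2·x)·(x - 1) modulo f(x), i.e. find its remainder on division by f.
a · b ≡ 2·x + 4 (mod f(x))

First multiply in Q[x] without reducing: a · b = -2·x^2 + 2·x. Now divide by f(x) = x^2 + 2, eliminating the leading term at each step:
  leading term -2·x^2: subtract (-2)·f(x) = -2·x^2 - 4, leaving 2·x + 4
The degree is now < 2, so this is the remainder. Hence a · b ≡ 2·x + 4 in Q[x]/(f).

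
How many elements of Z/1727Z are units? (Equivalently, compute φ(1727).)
An element a ∈ Z/1727Z is a unit iff gcd(a, 1727) = 1, so the number of units is φ(1727). φ is multiplicative, with φ(p^e) = p^e − p^(e−1). Factorise 1727 = 11 · 157. Then
  φ(1727) = (11 − 1) · (157 − 1) = 10 · 156 = 1560.

Final answer: Z/1727Z has φ(1727) = 1560 units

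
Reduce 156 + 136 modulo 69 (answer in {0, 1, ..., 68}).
16

Reduce the summands first: 156 ≡ 18, 136 ≡ 67 (mod 69), so 156 + 136 ≡ 18 + 67 (mod 69). 18 + 67 = 85; 85 = 1·69 + 16, so (156 + 136) mod 69 = 16.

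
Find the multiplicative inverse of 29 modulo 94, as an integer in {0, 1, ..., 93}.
Apply the extended Euclidean algorithm to (94, 29), tracking rows (r, s, t) with s·94 + t·29 = r. Each division r_prev = q·r_cur + r_new produces the new row as (previous row) − q·(current row):
  row A: (94, 1, 0)   [1·94 + 0·29 = 94]
  row B: (29, 0, 1)   [0·94 + 1·29 = 29]
  94 = 3·29 + 7   → row C = row A − 3·row B = (7, 1, −3)   [check: 1·94 − 3·29 = 7]
  29 = 4·7 + 1   → row D = row B − 4·row C = (1, −4, 13)   [check: −4·94 + 13·29 = 1]
  7 = 7·1 + 0   → remainder 0, stop. gcd = 1 (last nonzero row D).
The gcd is 1, so 29 is invertible mod 94. The last nonzero row gives −4·94 + 13·29 = 1, so t = 13. So 29^(−1) ≡ 13 (mod 94). Verify: 29 · 13 = 377 ≡ 1 (mod 94). ✓

Final answer: 29^(−1) ≡ 13 (mod 94)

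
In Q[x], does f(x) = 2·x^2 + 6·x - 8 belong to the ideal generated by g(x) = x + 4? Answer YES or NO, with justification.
In Q[x] the ideal (g) consists of all multiples of g, so f ∈ (g) iff g | f, i.e. iff the remainder of f on division by g is 0. Divide f by g (g is monic, so eliminate the leading term of the running remainder at each step):
  leading term 2·x^2: subtract (2·x)·g(x) = 2·x^2 + 8·x, leaving -2·x - 8
  leading term -2·x: subtract (-2)·g(x) = -2·x - 8, leaving 0
The remainder is 0, so f(x) = g(x) · h(x) with h(x) = 2·x - 2. Hence g | f, i.e. f ∈ (g).

Final answer: YES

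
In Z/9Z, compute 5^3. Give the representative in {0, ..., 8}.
Use repeated squaring. Binary(3) = 11. Walk through the bits of the exponent 3 left-to-right: at each bit after the leading one, square the running value, then multiply by 5 if the bit is 1 (always reducing mod 9):
  bit 1 = 1 (leading): start with 5.
  bit 2 = 1: square 5^2 = 25 ≡ 7; bit is 1, so multiply 7·5 = 35 ≡ 8 (mod 9).
Final value: 5^3 ≡ 8 (mod 9).

Final answer: 8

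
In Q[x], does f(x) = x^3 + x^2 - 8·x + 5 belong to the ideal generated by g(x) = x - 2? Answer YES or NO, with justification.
NO

In Q[x] the ideal (g) consists of all multiples of g, so f ∈ (g) iff g | f, i.e. iff the remainder of f on division by g is 0. Divide f by g (g is monic, so eliminate the leading term of the running remainder at each step):
  leading term x^3: subtract (x^2)·g(x) = x^3 - 2·x^2, leaving 3·x^2 - 8·x + 5
  leading term 3·x^2: subtract (3·x)·g(x) = 3·x^2 - 6·x, leaving 5 - 2·x
  leading term -2·x: subtract (-2)·g(x) = 4 - 2·x, leaving 1
The remainder r(x) = 1 ≠ 0 (and deg r < deg g), so g ∤ f, i.e. f ∉ (g).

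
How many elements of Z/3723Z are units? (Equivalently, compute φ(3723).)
Z/3723Z has φ(3723) = 2304 units

An element a ∈ Z/3723Z is a unit iff gcd(a, 3723) = 1, so the number of units is φ(3723). φ is multiplicative, with φ(p^e) = p^e − p^(e−1). Factorise 3723 = 3 · 17 · 73. Then
  φ(3723) = (3 − 1) · (17 − 1) · (73 − 1) = 2 · 16 · 72 = 2304.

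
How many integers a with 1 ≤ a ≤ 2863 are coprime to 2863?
The number of a ∈ {1, ..., 2863} with gcd(a, 2863) = 1 is by definition Euler's totient φ(2863). φ is multiplicative, with φ(p^e) = p^e − p^(e−1). Factorise 2863 = 7 · 409. Then
  φ(2863) = (7 − 1) · (409 − 1) = 6 · 408 = 2448.
So there are 2448 such integers.

Final answer: 2448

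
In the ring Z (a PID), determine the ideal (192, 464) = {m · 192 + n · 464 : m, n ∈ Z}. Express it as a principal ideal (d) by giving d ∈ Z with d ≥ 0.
(192, 464) = (16); d = 16

In the PID Z, (a, b) is generated by gcd(a, b). Compute gcd(464, 192) with the extended Euclidean algorithm, tracking rows (r, s, t) with s·464 + t·192 = r:
  row A: (464, 1, 0)   [1·464 + 0·192 = 464]
  row B: (192, 0, 1)   [0·464 + 1·192 = 192]
  464 = 2·192 + 80   → row C = row A − 2·row B = (80, 1, −2)   [check: 1·464 − 2·192 = 80]
  192 = 2·80 + 32   → row D = row B − 2·row C = (32, −2, 5)   [check: −2·464 + 5·192 = 32]
  80 = 2·32 + 16   → row E = row C − 2·row D = (16, 5, −12)   [check: 5·464 − 12·192 = 16]
  32 = 2·16 + 0   → remainder 0, stop. gcd = 16 (last nonzero row E).
So gcd(192, 464) = 16, with Bézout identity 5·464 − 12·192 = 16. Containment (⊇): the Bézout identity exhibits 16 as an element of (192, 464), giving (16) ⊆ (192, 464). Containment (⊆): since 16 | 192 and 16 | 464 (192 = 16·12, 464 = 16·29), every Z-linear combination of 192 and 464 is divisible by 16, so (192, 464) ⊆ (16). Therefore (192, 464) = (16), d = 16.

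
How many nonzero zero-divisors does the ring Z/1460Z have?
In Z/1460Z each nonzero element is either a unit (gcd with 1460 is 1) or a zero-divisor (gcd > 1). The number of units is φ(1460): factorise 1460 = 2^2 · 5 · 73, so φ(1460) = (2^2 − 2^1) · (5 − 1) · (73 − 1) = 2 · 4 · 72 = 576. The nonzero elements number 1460 − 1 = 1459. Hence the nonzero zero-divisors number 1459 − 576 = 883.

Final answer: Z/1460Z has 883 nonzero zero-divisors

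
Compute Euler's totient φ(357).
φ is multiplicative, with φ(p^e) = p^e − p^(e−1). Factorise 357 = 3 · 7 · 17. Then
  φ(357) = (3 − 1) · (7 − 1) · (17 − 1) = 2 · 6 · 16 = 192.

Final answer: φ(357) = 192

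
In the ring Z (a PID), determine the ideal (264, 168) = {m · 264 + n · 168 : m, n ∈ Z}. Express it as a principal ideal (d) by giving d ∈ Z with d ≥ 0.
In the PID Z, (a, b) is generated by gcd(a, b). Compute gcd(264, 168) with the extended Euclidean algorithm, tracking rows (r, s, t) with s·264 + t·168 = r:
  row A: (264, 1, 0)   [1·264 + 0·168 = 264]
  row B: (168, 0, 1)   [0·264 + 1·168 = 168]
  264 = 1·168 + 96   → row C = row A − 1·row B = (96, 1, −1)   [check: 1·264 − 1·168 = 96]
  168 = 1·96 + 72   → row D = row B − 1·row C = (72, −1, 2)   [check: −1·264 + 2·168 = 72]
  96 = 1·72 + 24   → row E = row C − 1·row D = (24, 2, −3)   [check: 2·264 − 3·168 = 24]
  72 = 3·24 + 0   → remainder 0, stop. gcd = 24 (last nonzero row E).
So gcd(264, 168) = 24, with Bézout identity 2·264 − 3·168 = 24. Containment (⊇): the Bézout identity exhibits 24 as an element of (264, 168), giving (24) ⊆ (264, 168). Containment (⊆): since 24 | 264 and 24 | 168 (264 = 24·11, 168 = 24·7), every Z-linear combination of 264 and 168 is divisible by 24, so (264, 168) ⊆ (24). Therefore (264, 168) = (24), d = 24.

Final answer: (264, 168) = (24); d = 24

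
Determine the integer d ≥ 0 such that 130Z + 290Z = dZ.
(130, 290) = (10); d = 10

In the PID Z, (a, b) is generated by gcd(a, b). Compute gcd(290, 130) with the extended Euclidean algorithm, tracking rows (r, s, t) with s·290 + t·130 = r:
  row A: (290, 1, 0)   [1·290 + 0·130 = 290]
  row B: (130, 0, 1)   [0·290 + 1·130 = 130]
  290 = 2·130 + 30   → row C = row A − 2·row B = (30, 1, −2)   [check: 1·290 − 2·130 = 30]
  130 = 4·30 + 10   → row D = row B − 4·row C = (10, −4, 9)   [check: −4·290 + 9·130 = 10]
  30 = 3·10 + 0   → remainder 0, stop. gcd = 10 (last nonzero row D).
So gcd(130, 290) = 10, with Bézout identity −4·290 + 9·130 = 10. Containment (⊇): the Bézout identity exhibits 10 as an element of (130, 290), giving (10) ⊆ (130, 290). Containment (⊆): since 10 | 130 and 10 | 290 (130 = 10·13, 290 = 10·29), every Z-linear combination of 130 and 290 is divisible by 10, so (130, 290) ⊆ (10). Therefore (130, 290) = (10), d = 10.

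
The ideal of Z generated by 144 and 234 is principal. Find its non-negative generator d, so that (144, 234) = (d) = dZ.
In the PID Z, (a, b) is generated by gcd(a, b). Compute gcd(234, 144) with the extended Euclidean algorithm, tracking rows (r, s, t) with s·234 + t·144 = r:
  row A: (234, 1, 0)   [1·234 + 0·144 = 234]
  row B: (144, 0, 1)   [0·234 + 1·144 = 144]
  234 = 1·144 + 90   → row C = row A − 1·row B = (90, 1, −1)   [check: 1·234 − 1·144 = 90]
  144 = 1·90 + 54   → row D = row B − 1·row C = (54, −1, 2)   [check: −1·234 + 2·144 = 54]
  90 = 1·54 + 36   → row E = row C − 1·row D = (36, 2, −3)   [check: 2·234 − 3·144 = 36]
  54 = 1·36 + 18   → row F = row D − 1·row E = (18, −3, 5)   [check: −3·234 + 5·144 = 18]
  36 = 2·18 + 0   → remainder 0, stop. gcd = 18 (last nonzero row F).
So gcd(144, 234) = 18, with Bézout identity −3·234 + 5·144 = 18. Containment (⊇): the Bézout identity exhibits 18 as an element of (144, 234), giving (18) ⊆ (144, 234). Containment (⊆): since 18 | 144 and 18 | 234 (144 = 18·8, 234 = 18·13), every Z-linear combination of 144 and 234 is divisible by 18, so (144, 234) ⊆ (18). Therefore (144, 234) = (18), d = 18.

Final answer: (144, 234) = (18); d = 18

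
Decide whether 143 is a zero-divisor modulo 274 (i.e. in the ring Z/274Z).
NO

gcd(143, 274) = 1, so 143 is a unit in Z/274Z (it has a multiplicative inverse). A unit cannot be a zero-divisor: if 143·b ≡ 0 then multiplying both sides by 143^(−1) gives b ≡ 0. So 143 is not a zero-divisor.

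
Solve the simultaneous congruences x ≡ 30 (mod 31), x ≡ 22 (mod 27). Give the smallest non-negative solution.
x ≡ 805 (mod 837); the representative in [0, 837) is 805

The moduli 31, 27 are pairwise coprime, so by the CRT there is a unique solution mod 31·27 = 837.
Solve by successive substitution. Start with x ≡ 30 (mod 31).
  Combine with x ≡ 22 (mod 27): write x = 30 + 31·t and require 30 + 31·t ≡ 22 (mod 27), i.e. 31·t ≡ 22 − 30 ≡ 19 (mod 27). Since 31^(−1) ≡ 7 (mod 27) (31 ≡ 4 (mod 27)), t ≡ 7·19 ≡ 25 (mod 27). So x ≡ 30 + 31·25 = 805 (mod 837).
Unique solution in [0, 837): x = 805.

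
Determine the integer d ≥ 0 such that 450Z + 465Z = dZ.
In the PID Z, (a, b) is generated by gcd(a, b). Compute gcd(465, 450) with the extended Euclidean algorithm, tracking rows (r, s, t) with s·465 + t·450 = r:
  row A: (465, 1, 0)   [1·465 + 0·450 = 465]
  row B: (450, 0, 1)   [0·465 + 1·450 = 450]
  465 = 1·450 + 15   → row C = row A − 1·row B = (15, 1, −1)   [check: 1·465 − 1·450 = 15]
  450 = 30·15 + 0   → remainder 0, stop. gcd = 15 (last nonzero row C).
So gcd(450, 465) = 15, with Bézout identity 1·465 − 1·450 = 15. Containment (⊇): the Bézout identity exhibits 15 as an element of (450, 465), giving (15) ⊆ (450, 465). Containment (⊆): since 15 | 450 and 15 | 465 (450 = 15·30, 465 = 15·31), every Z-linear combination of 450 and 465 is divisible by 15, so (450, 465) ⊆ (15). Therefore (450, 465) = (15), d = 15.

Final answer: (450, 465) = (15); d = 15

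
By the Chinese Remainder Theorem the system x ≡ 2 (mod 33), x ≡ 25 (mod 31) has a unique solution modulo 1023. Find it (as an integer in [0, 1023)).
x ≡ 893 (mod 1023); the representative in [0, 1023) is 893

The moduli 33, 31 are pairwise coprime, so by the CRT there is a unique solution mod 33·31 = 1023.
Solve by successive substitution. Start with x ≡ 2 (mod 33).
  Combine with x ≡ 25 (mod 31): write x = 2 + 33·t and require 2 + 33·t ≡ 25 (mod 31), i.e. 33·t ≡ 25 − 2 ≡ 23 (mod 31). Since 33^(−1) ≡ 16 (mod 31) (33 ≡ 2 (mod 31)), t ≡ 16·23 ≡ 27 (mod 31). So x ≡ 2 + 33·27 = 893 (mod 1023).
Unique solution in [0, 1023): x = 893.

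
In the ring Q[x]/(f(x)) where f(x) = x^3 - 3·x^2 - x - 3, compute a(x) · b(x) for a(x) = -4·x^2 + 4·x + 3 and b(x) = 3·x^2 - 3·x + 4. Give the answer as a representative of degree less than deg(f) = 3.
a · b ≡ -67·x^2 - 41·x - 24 (mod f(x))

First multiply in Q[x] without reducing: a · b = -12·x^4 + 24·x^3 - 19·x^2 + 7·x + 12. Now divide by f(x) = x^3 - 3·x^2 - x - 3, eliminating the leading term at each step:
  leading term -12·x^4: subtract (-12·x)·f(x) = -12·x^4 + 36·x^3 + 12·x^2 + 36·x, leaving -12·x^3 - 31·x^2 - 29·x + 12
  leading term -12·x^3: subtract (-12)·f(x) = -12·x^3 + 36·x^2 + 12·x + 36, leaving -67·x^2 - 41·x - 24
The degree is now < 3, so this is the remainder. Hence a · b ≡ -67·x^2 - 41·x - 24 in Q[x]/(f).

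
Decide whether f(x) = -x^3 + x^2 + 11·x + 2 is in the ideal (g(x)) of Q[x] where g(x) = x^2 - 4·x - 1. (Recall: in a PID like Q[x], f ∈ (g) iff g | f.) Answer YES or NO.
NO

In Q[x] the ideal (g) consists of all multiples of g, so f ∈ (g) iff g | f, i.e. iff the remainder of f on division by g is 0. Divide f by g (g is monic, so eliminate the leading term of the running remainder at each step):
  leading term -x^3: subtract (-x)·g(x) = -x^3 + 4·x^2 + x, leaving -3·x^2 + 10·x + 2
  leading term -3·x^2: subtract (-3)·g(x) = -3·x^2 + 12·x + 3, leaving -2·x - 1
The remainder r(x) = -2·x - 1 ≠ 0 (and deg r < deg g), so g ∤ f, i.e. f ∉ (g).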